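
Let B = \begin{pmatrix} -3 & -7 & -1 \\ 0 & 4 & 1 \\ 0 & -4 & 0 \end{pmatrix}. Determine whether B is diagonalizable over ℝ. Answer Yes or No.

No

Characteristic polynomial: p(s) = s^3 - s^2 - 8s + 12 = (s - 2)^2(s + 3).
s = 2 has algebraic multiplicity 2; rank(B − 2I) = 2, so geometric multiplicity = 1.
Geometric multiplicity < algebraic multiplicity, so B is not diagonalizable.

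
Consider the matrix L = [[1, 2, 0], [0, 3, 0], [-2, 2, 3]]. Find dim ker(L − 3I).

2

L − 3I = [[-2, 2, 0], [0, 0, 0], [-2, 2, 0]].
This matrix has rank 1, so its null space has dimension 3 − 1 = 2.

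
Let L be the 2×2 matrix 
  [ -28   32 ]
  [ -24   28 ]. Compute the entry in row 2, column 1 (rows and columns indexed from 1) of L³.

-384

Characteristic polynomial: μ^2 - 16 = (μ - 4)(μ + 4), so the eigenvalues are -4, 4.
μ=-4: eigenvector (4, 3).
μ=4: eigenvector (1, 1).
P = [[4, 1], [3, 1]], D = diag(-4, 4), P⁻¹ = [[1, -1], [-3, 4]].
L³ = P·diag(-64, 64)·P⁻¹ = [[-448, 512], [-384, 448]].
The requested entry is -384.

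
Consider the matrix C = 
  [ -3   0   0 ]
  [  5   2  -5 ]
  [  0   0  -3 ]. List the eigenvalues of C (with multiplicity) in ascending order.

-3, -3, 2

Characteristic polynomial: p(r) = r^3 + 4r^2 - 3r - 18 = (r - 2)(r + 3)^2.
Roots (with multiplicity): -3, -3, 2.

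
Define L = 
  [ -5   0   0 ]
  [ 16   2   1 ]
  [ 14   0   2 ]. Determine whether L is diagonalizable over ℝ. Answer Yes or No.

Characteristic polynomial: p(r) = r^3 + r^2 - 16r + 20 = (r - 2)^2(r + 5).
r = 2 has algebraic multiplicity 2; rank(L − 2I) = 2, so geometric multiplicity = 1.
Geometric multiplicity < algebraic multiplicity, so L is not diagonalizable.

No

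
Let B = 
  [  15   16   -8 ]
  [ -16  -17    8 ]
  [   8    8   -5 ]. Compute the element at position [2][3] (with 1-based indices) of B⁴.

-1248

Characteristic polynomial: λ^3 + 7λ^2 + 11λ + 5 = (λ + 1)^2(λ + 5), so the eigenvalues are -5, -1, -1.
λ=-1: eigenvector (5, -4, 2).
λ=-1: eigenvector (4, -3, 2).
λ=-5: eigenvector (2, -2, 1).
P = [[5, 4, 2], [-4, -3, -2], [2, 2, 1]], D = diag(-1, -1, -5), P⁻¹ = [[1, 0, -2], [0, 1, 2], [-2, -2, 1]].
B⁴ = P·diag(1, 1, 625)·P⁻¹ = [[-2495, -2496, 1248], [2496, 2497, -1248], [-1248, -1248, 625]].
The requested entry is -1248.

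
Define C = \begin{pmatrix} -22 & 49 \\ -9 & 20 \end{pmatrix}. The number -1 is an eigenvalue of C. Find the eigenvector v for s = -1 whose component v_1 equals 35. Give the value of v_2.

15

C + 1I = [[-21, 49], [-9, 21]].
Solving (C + 1I)v = 0 gives the eigenspace spanned by (35, 15).
With v_1 = 35, v = (35, 15), so v_2 = 15.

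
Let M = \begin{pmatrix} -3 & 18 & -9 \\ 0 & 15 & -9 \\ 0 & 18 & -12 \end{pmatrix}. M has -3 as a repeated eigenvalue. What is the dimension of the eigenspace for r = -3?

2

M + 3I = [[0, 18, -9], [0, 18, -9], [0, 18, -9]].
This matrix has rank 1, so its null space has dimension 3 − 1 = 2.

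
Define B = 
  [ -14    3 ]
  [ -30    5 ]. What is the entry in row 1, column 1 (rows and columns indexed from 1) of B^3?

Characteristic polynomial: r^2 + 9r + 20 = (r + 4)(r + 5), so the eigenvalues are -5, -4.
r=-4: eigenvector (3, 10).
r=-5: eigenvector (1, 3).
P = [[3, 1], [10, 3]], D = diag(-4, -5), P⁻¹ = [[-3, 1], [10, -3]].
B³ = P·diag(-64, -125)·P⁻¹ = [[-674, 183], [-1830, 485]].
The requested entry is -674.

-674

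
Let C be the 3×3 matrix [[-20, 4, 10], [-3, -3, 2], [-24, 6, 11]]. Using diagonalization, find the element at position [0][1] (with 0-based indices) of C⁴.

-1088

Characteristic polynomial: λ^3 + 12λ^2 + 47λ + 60 = (λ + 3)(λ + 4)(λ + 5), so the eigenvalues are -5, -4, -3.
λ=-4: eigenvector (1, -1, 2).
λ=-5: eigenvector (-2, 0, -3).
λ=-3: eigenvector (2, 1, 3).
P = [[1, -2, 2], [-1, 0, 1], [2, -3, 3]], D = diag(-4, -5, -3), P⁻¹ = [[-3, 0, 2], [-5, 1, 3], [-3, 1, 2]].
C⁴ = P·diag(256, 625, 81)·P⁻¹ = [[4996, -1088, -2914], [525, 81, -350], [7110, -1632, -4115]].
The requested entry is -1088.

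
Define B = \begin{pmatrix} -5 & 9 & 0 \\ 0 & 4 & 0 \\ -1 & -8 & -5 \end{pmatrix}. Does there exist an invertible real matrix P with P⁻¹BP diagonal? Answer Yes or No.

Characteristic polynomial: p(s) = s^3 + 6s^2 - 15s - 100 = (s - 4)(s + 5)^2.
s = -5 has algebraic multiplicity 2; rank(B + 5I) = 2, so geometric multiplicity = 1.
Geometric multiplicity < algebraic multiplicity, so B is not diagonalizable.

No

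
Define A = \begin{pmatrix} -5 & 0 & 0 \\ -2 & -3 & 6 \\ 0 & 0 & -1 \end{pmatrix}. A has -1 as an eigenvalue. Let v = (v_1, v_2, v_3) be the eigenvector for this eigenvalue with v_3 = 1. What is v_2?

A + 1I = [[-4, 0, 0], [-2, -2, 6], [0, 0, 0]].
Solving (A + 1I)v = 0 gives the eigenspace spanned by (0, 3, 1).
With v_3 = 1, v = (0, 3, 1), so v_2 = 3.

3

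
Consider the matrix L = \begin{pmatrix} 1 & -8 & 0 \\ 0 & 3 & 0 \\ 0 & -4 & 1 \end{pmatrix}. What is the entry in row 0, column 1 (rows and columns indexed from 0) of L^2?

-32

Characteristic polynomial: s^3 - 5s^2 + 7s - 3 = (s - 3)(s - 1)^2, so the eigenvalues are 1, 1, 3.
s=1: eigenvector (0, 0, 1).
s=3: eigenvector (-4, 1, -2).
s=1: eigenvector (1, 0, -2).
P = [[0, -4, 1], [0, 1, 0], [1, -2, -2]], D = diag(1, 3, 1), P⁻¹ = [[2, 10, 1], [0, 1, 0], [1, 4, 0]].
L² = P·diag(1, 9, 1)·P⁻¹ = [[1, -32, 0], [0, 9, 0], [0, -16, 1]].
The requested entry is -32.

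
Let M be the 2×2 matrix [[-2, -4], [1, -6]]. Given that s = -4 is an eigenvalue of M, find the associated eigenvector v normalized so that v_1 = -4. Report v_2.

M + 4I = [[2, -4], [1, -2]].
Solving (M + 4I)v = 0 gives the eigenspace spanned by (-4, -2).
With v_1 = -4, v = (-4, -2), so v_2 = -2.

-2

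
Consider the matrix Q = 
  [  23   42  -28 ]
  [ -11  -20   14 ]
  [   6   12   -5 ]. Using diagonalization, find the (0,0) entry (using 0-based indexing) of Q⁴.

-2525

Characteristic polynomial: r^3 + 2r^2 - 13r + 10 = (r - 2)(r - 1)(r + 5), so the eigenvalues are -5, 1, 2.
r=1: eigenvector (7, -3, 1).
r=2: eigenvector (-2, 1, 0).
r=-5: eigenvector (4, -2, 1).
P = [[7, -2, 4], [-3, 1, -2], [1, 0, 1]], D = diag(1, 2, -5), P⁻¹ = [[1, 2, 0], [1, 3, 2], [-1, -2, 1]].
Q⁴ = P·diag(1, 16, 625)·P⁻¹ = [[-2525, -5082, 2436], [1263, 2542, -1218], [-624, -1248, 625]].
The requested entry is -2525.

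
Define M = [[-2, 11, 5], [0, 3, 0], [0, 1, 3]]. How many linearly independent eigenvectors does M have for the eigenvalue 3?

1

M − 3I = [[-5, 11, 5], [0, 0, 0], [0, 1, 0]].
This matrix has rank 2, so its null space has dimension 3 − 2 = 1.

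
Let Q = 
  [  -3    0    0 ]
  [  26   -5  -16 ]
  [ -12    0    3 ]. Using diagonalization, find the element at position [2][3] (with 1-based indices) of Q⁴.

Characteristic polynomial: λ^3 + 5λ^2 - 9λ - 45 = (λ - 3)(λ + 3)(λ + 5), so the eigenvalues are -5, -3, 3.
λ=-5: eigenvector (0, -1, 0).
λ=-3: eigenvector (1, -3, 2).
λ=3: eigenvector (0, -2, 1).
P = [[0, 1, 0], [-1, -3, -2], [0, 2, 1]], D = diag(-5, -3, 3), P⁻¹ = [[1, -1, -2], [1, 0, 0], [-2, 0, 1]].
Q⁴ = P·diag(625, 81, 81)·P⁻¹ = [[81, 0, 0], [-544, 625, 1088], [0, 0, 81]].
The requested entry is 1088.

1088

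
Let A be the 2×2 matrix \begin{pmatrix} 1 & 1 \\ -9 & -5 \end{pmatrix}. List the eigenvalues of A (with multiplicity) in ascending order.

-2, -2

Characteristic polynomial: p(s) = s^2 + 4s + 4 = (s + 2)^2.
Roots (with multiplicity): -2, -2.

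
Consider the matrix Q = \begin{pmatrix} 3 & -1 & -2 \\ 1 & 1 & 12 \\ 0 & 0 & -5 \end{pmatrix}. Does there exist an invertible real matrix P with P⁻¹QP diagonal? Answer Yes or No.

Characteristic polynomial: p(μ) = μ^3 + μ^2 - 16μ + 20 = (μ - 2)^2(μ + 5).
μ = 2 has algebraic multiplicity 2; rank(Q − 2I) = 2, so geometric multiplicity = 1.
Geometric multiplicity < algebraic multiplicity, so Q is not diagonalizable.

No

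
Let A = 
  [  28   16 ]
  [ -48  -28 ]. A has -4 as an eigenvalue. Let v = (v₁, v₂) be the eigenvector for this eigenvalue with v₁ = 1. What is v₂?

A + 4I = [[32, 16], [-48, -24]].
Solving (A + 4I)v = 0 gives the eigenspace spanned by (1, -2).
With v₁ = 1, v = (1, -2), so v₂ = -2.

-2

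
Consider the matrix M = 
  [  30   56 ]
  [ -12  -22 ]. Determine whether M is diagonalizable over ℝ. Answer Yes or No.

Characteristic polynomial: p(t) = t^2 - 8t + 12 = (t - 6)(t - 2).
All 2 eigenvalues are distinct, so M is diagonalizable.

Yes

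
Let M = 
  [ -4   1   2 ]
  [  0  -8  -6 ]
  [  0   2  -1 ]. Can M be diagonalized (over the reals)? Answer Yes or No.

No

Characteristic polynomial: p(t) = t^3 + 13t^2 + 56t + 80 = (t + 4)^2(t + 5).
t = -4 has algebraic multiplicity 2; rank(M + 4I) = 2, so geometric multiplicity = 1.
Geometric multiplicity < algebraic multiplicity, so M is not diagonalizable.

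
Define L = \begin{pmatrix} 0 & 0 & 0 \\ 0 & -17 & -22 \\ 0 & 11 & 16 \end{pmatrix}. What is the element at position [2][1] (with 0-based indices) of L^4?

Characteristic polynomial: t^3 + t^2 - 30t = t(t - 5)(t + 6), so the eigenvalues are -6, 0, 5.
t=0: eigenvector (1, 0, 0).
t=5: eigenvector (0, 1, -1).
t=-6: eigenvector (0, 2, -1).
P = [[1, 0, 0], [0, 1, 2], [0, -1, -1]], D = diag(0, 5, -6), P⁻¹ = [[1, 0, 0], [0, -1, -2], [0, 1, 1]].
L⁴ = P·diag(0, 625, 1296)·P⁻¹ = [[0, 0, 0], [0, 1967, 1342], [0, -671, -46]].
The requested entry is -671.

-671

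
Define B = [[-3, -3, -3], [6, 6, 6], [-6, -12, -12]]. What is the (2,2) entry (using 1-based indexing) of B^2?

Characteristic polynomial: s^3 + 9s^2 + 18s = s(s + 3)(s + 6), so the eigenvalues are -6, -3, 0.
s=-3: eigenvector (1, -2, 2).
s=0: eigenvector (0, 1, -1).
s=-6: eigenvector (1, -2, 3).
P = [[1, 0, 1], [-2, 1, -2], [2, -1, 3]], D = diag(-3, 0, -6), P⁻¹ = [[1, -1, -1], [2, 1, 0], [0, 1, 1]].
B² = P·diag(9, 0, 36)·P⁻¹ = [[9, 27, 27], [-18, -54, -54], [18, 90, 90]].
The requested entry is -54.

-54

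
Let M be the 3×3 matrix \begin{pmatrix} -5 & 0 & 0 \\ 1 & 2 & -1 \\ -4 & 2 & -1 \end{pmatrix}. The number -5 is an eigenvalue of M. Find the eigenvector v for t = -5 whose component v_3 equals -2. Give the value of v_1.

-2

M + 5I = [[0, 0, 0], [1, 7, -1], [-4, 2, 4]].
Solving (M + 5I)v = 0 gives the eigenspace spanned by (-2, 0, -2).
With v_3 = -2, v = (-2, 0, -2), so v_1 = -2.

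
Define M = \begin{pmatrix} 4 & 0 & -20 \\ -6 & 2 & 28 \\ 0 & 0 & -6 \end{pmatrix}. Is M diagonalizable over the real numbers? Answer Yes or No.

Characteristic polynomial: p(μ) = μ^3 - 28μ + 48 = (μ - 4)(μ - 2)(μ + 6).
All 3 eigenvalues are distinct, so M is diagonalizable.

Yes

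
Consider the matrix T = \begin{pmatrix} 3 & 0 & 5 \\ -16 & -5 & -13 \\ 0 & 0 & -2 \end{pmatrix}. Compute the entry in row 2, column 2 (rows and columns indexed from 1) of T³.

Characteristic polynomial: s^3 + 4s^2 - 11s - 30 = (s - 3)(s + 2)(s + 5), so the eigenvalues are -5, -2, 3.
s=3: eigenvector (1, -2, 0).
s=-5: eigenvector (0, 1, 0).
s=-2: eigenvector (-1, 1, 1).
P = [[1, 0, -1], [-2, 1, 1], [0, 0, 1]], D = diag(3, -5, -2), P⁻¹ = [[1, 0, 1], [2, 1, 1], [0, 0, 1]].
T³ = P·diag(27, -125, -8)·P⁻¹ = [[27, 0, 35], [-304, -125, -187], [0, 0, -8]].
The requested entry is -125.

-125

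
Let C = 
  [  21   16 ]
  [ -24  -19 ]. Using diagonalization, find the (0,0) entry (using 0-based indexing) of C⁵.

Characteristic polynomial: s^2 - 2s - 15 = (s - 5)(s + 3), so the eigenvalues are -3, 5.
s=5: eigenvector (1, -1).
s=-3: eigenvector (-2, 3).
P = [[1, -2], [-1, 3]], D = diag(5, -3), P⁻¹ = [[3, 2], [1, 1]].
C⁵ = P·diag(3125, -243)·P⁻¹ = [[9861, 6736], [-10104, -6979]].
The requested entry is 9861.

9861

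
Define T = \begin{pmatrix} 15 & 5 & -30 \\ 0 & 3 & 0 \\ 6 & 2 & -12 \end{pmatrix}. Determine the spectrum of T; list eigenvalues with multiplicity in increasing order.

Characteristic polynomial: p(s) = s^3 - 6s^2 + 9s = s(s - 3)^2.
Roots (with multiplicity): 0, 3, 3.

0, 3, 3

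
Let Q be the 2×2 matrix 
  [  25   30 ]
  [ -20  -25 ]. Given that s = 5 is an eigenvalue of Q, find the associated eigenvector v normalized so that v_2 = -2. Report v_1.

Q − 5I = [[20, 30], [-20, -30]].
Solving (Q − 5I)v = 0 gives the eigenspace spanned by (3, -2).
With v_2 = -2, v = (3, -2), so v_1 = 3.

3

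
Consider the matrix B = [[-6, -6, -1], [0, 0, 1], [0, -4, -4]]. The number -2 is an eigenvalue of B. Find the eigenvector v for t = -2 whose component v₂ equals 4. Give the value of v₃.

-8

B + 2I = [[-4, -6, -1], [0, 2, 1], [0, -4, -2]].
Solving (B + 2I)v = 0 gives the eigenspace spanned by (-4, 4, -8).
With v₂ = 4, v = (-4, 4, -8), so v₃ = -8.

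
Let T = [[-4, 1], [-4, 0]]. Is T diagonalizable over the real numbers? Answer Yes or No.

No

Characteristic polynomial: p(r) = r^2 + 4r + 4 = (r + 2)^2.
r = -2 has algebraic multiplicity 2; rank(T + 2I) = 1, so geometric multiplicity = 1.
Geometric multiplicity < algebraic multiplicity, so T is not diagonalizable.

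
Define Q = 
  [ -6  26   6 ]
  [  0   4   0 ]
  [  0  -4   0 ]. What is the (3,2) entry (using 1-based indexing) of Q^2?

Characteristic polynomial: λ^3 + 2λ^2 - 24λ = λ(λ - 4)(λ + 6), so the eigenvalues are -6, 0, 4.
λ=-6: eigenvector (1, 0, 0).
λ=4: eigenvector (2, 1, -1).
λ=0: eigenvector (1, 0, 1).
P = [[1, 2, 1], [0, 1, 0], [0, -1, 1]], D = diag(-6, 4, 0), P⁻¹ = [[1, -3, -1], [0, 1, 0], [0, 1, 1]].
Q² = P·diag(36, 16, 0)·P⁻¹ = [[36, -76, -36], [0, 16, 0], [0, -16, 0]].
The requested entry is -16.

-16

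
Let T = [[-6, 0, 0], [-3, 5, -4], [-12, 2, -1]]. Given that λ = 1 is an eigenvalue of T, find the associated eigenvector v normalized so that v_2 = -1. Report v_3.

-1

T − 1I = [[-7, 0, 0], [-3, 4, -4], [-12, 2, -2]].
Solving (T − 1I)v = 0 gives the eigenspace spanned by (0, -1, -1).
With v_2 = -1, v = (0, -1, -1), so v_3 = -1.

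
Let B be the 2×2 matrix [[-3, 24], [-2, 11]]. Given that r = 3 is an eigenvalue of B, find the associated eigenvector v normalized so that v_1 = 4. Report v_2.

B − 3I = [[-6, 24], [-2, 8]].
Solving (B − 3I)v = 0 gives the eigenspace spanned by (4, 1).
With v_1 = 4, v = (4, 1), so v_2 = 1.

1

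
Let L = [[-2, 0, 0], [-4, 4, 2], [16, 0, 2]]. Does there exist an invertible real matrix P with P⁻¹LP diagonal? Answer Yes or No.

Yes

Characteristic polynomial: p(r) = r^3 - 4r^2 - 4r + 16 = (r - 4)(r - 2)(r + 2).
All 3 eigenvalues are distinct, so L is diagonalizable.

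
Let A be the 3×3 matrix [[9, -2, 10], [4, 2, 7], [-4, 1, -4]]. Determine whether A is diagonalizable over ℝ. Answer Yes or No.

Characteristic polynomial: p(s) = s^3 - 7s^2 + 15s - 9 = (s - 3)^2(s - 1).
s = 3 has algebraic multiplicity 2; rank(A − 3I) = 2, so geometric multiplicity = 1.
Geometric multiplicity < algebraic multiplicity, so A is not diagonalizable.

No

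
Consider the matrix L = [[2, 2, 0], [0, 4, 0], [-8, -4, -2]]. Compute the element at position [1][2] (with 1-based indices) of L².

12

Characteristic polynomial: r^3 - 4r^2 - 4r + 16 = (r - 4)(r - 2)(r + 2), so the eigenvalues are -2, 2, 4.
r=-2: eigenvector (0, 0, 1).
r=4: eigenvector (1, 1, -2).
r=2: eigenvector (1, 0, -2).
P = [[0, 1, 1], [0, 1, 0], [1, -2, -2]], D = diag(-2, 4, 2), P⁻¹ = [[2, 0, 1], [0, 1, 0], [1, -1, 0]].
L² = P·diag(4, 16, 4)·P⁻¹ = [[4, 12, 0], [0, 16, 0], [0, -24, 4]].
The requested entry is 12.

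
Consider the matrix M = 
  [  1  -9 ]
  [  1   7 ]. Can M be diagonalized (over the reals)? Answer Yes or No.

Characteristic polynomial: p(μ) = μ^2 - 8μ + 16 = (μ - 4)^2.
μ = 4 has algebraic multiplicity 2; rank(M − 4I) = 1, so geometric multiplicity = 1.
Geometric multiplicity < algebraic multiplicity, so M is not diagonalizable.

No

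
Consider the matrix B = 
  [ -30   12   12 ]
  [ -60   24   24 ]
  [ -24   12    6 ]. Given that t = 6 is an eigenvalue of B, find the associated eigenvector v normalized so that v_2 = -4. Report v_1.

B − 6I = [[-36, 12, 12], [-60, 18, 24], [-24, 12, 0]].
Solving (B − 6I)v = 0 gives the eigenspace spanned by (-2, -4, -2).
With v_2 = -4, v = (-2, -4, -2), so v_1 = -2.

-2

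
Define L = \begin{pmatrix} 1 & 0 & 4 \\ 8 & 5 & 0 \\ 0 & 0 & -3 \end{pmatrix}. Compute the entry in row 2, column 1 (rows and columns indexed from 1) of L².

Characteristic polynomial: λ^3 - 3λ^2 - 13λ + 15 = (λ - 5)(λ - 1)(λ + 3), so the eigenvalues are -3, 1, 5.
λ=5: eigenvector (0, 1, 0).
λ=-3: eigenvector (1, -1, -1).
λ=1: eigenvector (1, -2, 0).
P = [[0, 1, 1], [1, -1, -2], [0, -1, 0]], D = diag(5, -3, 1), P⁻¹ = [[2, 1, 1], [0, 0, -1], [1, 0, 1]].
L² = P·diag(25, 9, 1)·P⁻¹ = [[1, 0, -8], [48, 25, 32], [0, 0, 9]].
The requested entry is 48.

48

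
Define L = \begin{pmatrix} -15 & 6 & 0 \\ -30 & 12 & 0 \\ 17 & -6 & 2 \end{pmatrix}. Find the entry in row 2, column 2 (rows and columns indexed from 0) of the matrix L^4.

Characteristic polynomial: μ^3 + μ^2 - 6μ = μ(μ - 2)(μ + 3), so the eigenvalues are -3, 0, 2.
μ=-3: eigenvector (1, 2, -1).
μ=0: eigenvector (2, 5, -2).
μ=2: eigenvector (0, 0, 1).
P = [[1, 2, 0], [2, 5, 0], [-1, -2, 1]], D = diag(-3, 0, 2), P⁻¹ = [[5, -2, 0], [-2, 1, 0], [1, 0, 1]].
L⁴ = P·diag(81, 0, 16)·P⁻¹ = [[405, -162, 0], [810, -324, 0], [-389, 162, 16]].
The requested entry is 16.

16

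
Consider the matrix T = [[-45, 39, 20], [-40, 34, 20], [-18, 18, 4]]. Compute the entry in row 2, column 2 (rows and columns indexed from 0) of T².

16

Characteristic polynomial: r^3 + 7r^2 - 14r - 120 = (r - 4)(r + 5)(r + 6), so the eigenvalues are -6, -5, 4.
r=-5: eigenvector (1, 0, 2).
r=-6: eigenvector (1, 1, 0).
r=4: eigenvector (2, 2, 1).
P = [[1, 1, 2], [0, 1, 2], [2, 0, 1]], D = diag(-5, -6, 4), P⁻¹ = [[1, -1, 0], [4, -3, -2], [-2, 2, 1]].
T² = P·diag(25, 36, 16)·P⁻¹ = [[105, -69, -40], [80, -44, -40], [18, -18, 16]].
The requested entry is 16.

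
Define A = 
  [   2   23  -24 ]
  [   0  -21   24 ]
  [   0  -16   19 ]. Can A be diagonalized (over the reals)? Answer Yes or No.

Yes

Characteristic polynomial: p(μ) = μ^3 - 19μ + 30 = (μ - 3)(μ - 2)(μ + 5).
All 3 eigenvalues are distinct, so A is diagonalizable.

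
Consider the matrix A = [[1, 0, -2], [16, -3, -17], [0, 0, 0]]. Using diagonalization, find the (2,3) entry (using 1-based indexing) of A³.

-89

Characteristic polynomial: λ^3 + 2λ^2 - 3λ = λ(λ - 1)(λ + 3), so the eigenvalues are -3, 0, 1.
λ=1: eigenvector (1, 4, 0).
λ=-3: eigenvector (0, 1, 0).
λ=0: eigenvector (2, 5, 1).
P = [[1, 0, 2], [4, 1, 5], [0, 0, 1]], D = diag(1, -3, 0), P⁻¹ = [[1, 0, -2], [-4, 1, 3], [0, 0, 1]].
A³ = P·diag(1, -27, 0)·P⁻¹ = [[1, 0, -2], [112, -27, -89], [0, 0, 0]].
The requested entry is -89.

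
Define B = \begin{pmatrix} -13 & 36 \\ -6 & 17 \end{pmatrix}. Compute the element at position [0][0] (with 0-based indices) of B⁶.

-31247

Characteristic polynomial: μ^2 - 4μ - 5 = (μ - 5)(μ + 1), so the eigenvalues are -1, 5.
μ=-1: eigenvector (3, 1).
μ=5: eigenvector (2, 1).
P = [[3, 2], [1, 1]], D = diag(-1, 5), P⁻¹ = [[1, -2], [-1, 3]].
B⁶ = P·diag(1, 15625)·P⁻¹ = [[-31247, 93744], [-15624, 46873]].
The requested entry is -31247.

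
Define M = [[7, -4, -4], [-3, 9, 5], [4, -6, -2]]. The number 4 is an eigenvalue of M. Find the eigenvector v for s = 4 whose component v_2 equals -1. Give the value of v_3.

1

M − 4I = [[3, -4, -4], [-3, 5, 5], [4, -6, -6]].
Solving (M − 4I)v = 0 gives the eigenspace spanned by (0, -1, 1).
With v_2 = -1, v = (0, -1, 1), so v_3 = 1.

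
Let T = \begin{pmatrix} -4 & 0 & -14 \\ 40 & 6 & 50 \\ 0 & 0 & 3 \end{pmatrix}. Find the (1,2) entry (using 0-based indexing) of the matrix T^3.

350

Characteristic polynomial: r^3 - 5r^2 - 18r + 72 = (r - 6)(r - 3)(r + 4), so the eigenvalues are -4, 3, 6.
r=-4: eigenvector (1, -4, 0).
r=3: eigenvector (-2, 10, 1).
r=6: eigenvector (0, 1, 0).
P = [[1, -2, 0], [-4, 10, 1], [0, 1, 0]], D = diag(-4, 3, 6), P⁻¹ = [[1, 0, 2], [0, 0, 1], [4, 1, -2]].
T³ = P·diag(-64, 27, 216)·P⁻¹ = [[-64, 0, -182], [1120, 216, 350], [0, 0, 27]].
The requested entry is 350.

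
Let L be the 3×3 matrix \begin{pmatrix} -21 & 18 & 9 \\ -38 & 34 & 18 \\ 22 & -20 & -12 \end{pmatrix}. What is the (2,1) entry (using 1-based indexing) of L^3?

Characteristic polynomial: r^3 - r^2 - 24r - 36 = (r - 6)(r + 2)(r + 3), so the eigenvalues are -3, -2, 6.
r=-3: eigenvector (1, 2, -2).
r=-2: eigenvector (0, 1, -2).
r=6: eigenvector (1, 2, -1).
P = [[1, 0, 1], [2, 1, 2], [-2, -2, -1]], D = diag(-3, -2, 6), P⁻¹ = [[3, -2, -1], [-2, 1, 0], [-2, 2, 1]].
L³ = P·diag(-27, -8, 216)·P⁻¹ = [[-513, 486, 243], [-1010, 964, 486], [562, -524, -270]].
The requested entry is -1010.

-1010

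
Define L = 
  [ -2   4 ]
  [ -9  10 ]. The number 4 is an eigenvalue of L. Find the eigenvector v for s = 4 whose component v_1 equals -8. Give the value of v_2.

-12

L − 4I = [[-6, 4], [-9, 6]].
Solving (L − 4I)v = 0 gives the eigenspace spanned by (-8, -12).
With v_1 = -8, v = (-8, -12), so v_2 = -12.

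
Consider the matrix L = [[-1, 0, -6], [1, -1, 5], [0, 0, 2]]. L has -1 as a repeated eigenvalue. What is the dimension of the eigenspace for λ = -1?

1

L + 1I = [[0, 0, -6], [1, 0, 5], [0, 0, 3]].
This matrix has rank 2, so its null space has dimension 3 − 2 = 1.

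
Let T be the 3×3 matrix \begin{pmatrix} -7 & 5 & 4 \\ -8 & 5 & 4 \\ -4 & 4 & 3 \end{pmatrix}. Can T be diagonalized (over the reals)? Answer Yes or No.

No

Characteristic polynomial: p(r) = r^3 - r^2 - r + 1 = (r - 1)^2(r + 1).
r = 1 has algebraic multiplicity 2; rank(T − 1I) = 2, so geometric multiplicity = 1.
Geometric multiplicity < algebraic multiplicity, so T is not diagonalizable.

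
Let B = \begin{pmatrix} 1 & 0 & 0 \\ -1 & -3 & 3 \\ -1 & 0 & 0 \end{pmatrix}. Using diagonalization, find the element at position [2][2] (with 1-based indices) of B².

Characteristic polynomial: r^3 + 2r^2 - 3r = r(r - 1)(r + 3), so the eigenvalues are -3, 0, 1.
r=1: eigenvector (1, -1, -1).
r=0: eigenvector (0, 1, 1).
r=-3: eigenvector (0, -1, 0).
P = [[1, 0, 0], [-1, 1, -1], [-1, 1, 0]], D = diag(1, 0, -3), P⁻¹ = [[1, 0, 0], [1, 0, 1], [0, -1, 1]].
B² = P·diag(1, 0, 9)·P⁻¹ = [[1, 0, 0], [-1, 9, -9], [-1, 0, 0]].
The requested entry is 9.

9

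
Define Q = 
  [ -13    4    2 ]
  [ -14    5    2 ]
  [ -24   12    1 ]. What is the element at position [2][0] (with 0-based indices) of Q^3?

-672

Characteristic polynomial: s^3 + 7s^2 + 7s - 15 = (s - 1)(s + 3)(s + 5), so the eigenvalues are -5, -3, 1.
s=-3: eigenvector (1, 1, 3).
s=1: eigenvector (1, 2, 3).
s=-5: eigenvector (1, 1, 2).
P = [[1, 1, 1], [1, 2, 1], [3, 3, 2]], D = diag(-3, 1, -5), P⁻¹ = [[-1, -1, 1], [-1, 1, 0], [3, 0, -1]].
Q³ = P·diag(-27, 1, -125)·P⁻¹ = [[-349, 28, 98], [-350, 29, 98], [-672, 84, 169]].
The requested entry is -672.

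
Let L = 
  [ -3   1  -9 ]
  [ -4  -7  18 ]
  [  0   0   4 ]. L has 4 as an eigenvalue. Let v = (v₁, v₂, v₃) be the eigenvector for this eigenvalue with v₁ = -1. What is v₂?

L − 4I = [[-7, 1, -9], [-4, -11, 18], [0, 0, 0]].
Solving (L − 4I)v = 0 gives the eigenspace spanned by (-1, 2, 1).
With v₁ = -1, v = (-1, 2, 1), so v₂ = 2.

2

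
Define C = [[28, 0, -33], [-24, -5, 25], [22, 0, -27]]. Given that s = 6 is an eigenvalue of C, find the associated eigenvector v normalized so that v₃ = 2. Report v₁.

C − 6I = [[22, 0, -33], [-24, -11, 25], [22, 0, -33]].
Solving (C − 6I)v = 0 gives the eigenspace spanned by (3, -2, 2).
With v₃ = 2, v = (3, -2, 2), so v₁ = 3.

3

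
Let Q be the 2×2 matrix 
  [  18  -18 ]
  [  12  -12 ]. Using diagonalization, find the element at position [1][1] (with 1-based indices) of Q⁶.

Characteristic polynomial: λ^2 - 6λ = λ(λ - 6), so the eigenvalues are 0, 6.
λ=0: eigenvector (1, 1).
λ=6: eigenvector (-3, -2).
P = [[1, -3], [1, -2]], D = diag(0, 6), P⁻¹ = [[-2, 3], [-1, 1]].
Q⁶ = P·diag(0, 46656)·P⁻¹ = [[139968, -139968], [93312, -93312]].
The requested entry is 139968.

139968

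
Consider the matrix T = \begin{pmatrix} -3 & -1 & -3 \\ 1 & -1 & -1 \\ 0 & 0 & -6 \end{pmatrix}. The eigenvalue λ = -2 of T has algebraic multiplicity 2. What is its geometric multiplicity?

1

T + 2I = [[-1, -1, -3], [1, 1, -1], [0, 0, -4]].
This matrix has rank 2, so its null space has dimension 3 − 2 = 1.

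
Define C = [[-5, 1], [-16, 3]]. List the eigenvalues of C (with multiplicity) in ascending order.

-1, -1

Characteristic polynomial: p(t) = t^2 + 2t + 1 = (t + 1)^2.
Roots (with multiplicity): -1, -1.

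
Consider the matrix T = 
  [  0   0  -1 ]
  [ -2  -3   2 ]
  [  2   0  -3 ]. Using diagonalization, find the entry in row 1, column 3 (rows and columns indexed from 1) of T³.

-7

Characteristic polynomial: s^3 + 6s^2 + 11s + 6 = (s + 1)(s + 2)(s + 3), so the eigenvalues are -3, -2, -1.
s=-2: eigenvector (1, 2, 2).
s=-3: eigenvector (0, 1, 0).
s=-1: eigenvector (-1, 0, -1).
P = [[1, 0, -1], [2, 1, 0], [2, 0, -1]], D = diag(-2, -3, -1), P⁻¹ = [[-1, 0, 1], [2, 1, -2], [-2, 0, 1]].
T³ = P·diag(-8, -27, -1)·P⁻¹ = [[6, 0, -7], [-38, -27, 38], [14, 0, -15]].
The requested entry is -7.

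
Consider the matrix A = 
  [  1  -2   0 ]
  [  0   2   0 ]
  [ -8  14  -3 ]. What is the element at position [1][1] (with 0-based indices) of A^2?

Characteristic polynomial: λ^3 - 7λ + 6 = (λ - 2)(λ - 1)(λ + 3), so the eigenvalues are -3, 1, 2.
λ=-3: eigenvector (0, 0, 1).
λ=2: eigenvector (-2, 1, 6).
λ=1: eigenvector (1, 0, -2).
P = [[0, -2, 1], [0, 1, 0], [1, 6, -2]], D = diag(-3, 2, 1), P⁻¹ = [[2, -2, 1], [0, 1, 0], [1, 2, 0]].
A² = P·diag(9, 4, 1)·P⁻¹ = [[1, -6, 0], [0, 4, 0], [16, 2, 9]].
The requested entry is 4.

4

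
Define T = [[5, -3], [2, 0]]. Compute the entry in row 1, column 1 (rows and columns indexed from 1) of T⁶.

Characteristic polynomial: s^2 - 5s + 6 = (s - 3)(s - 2), so the eigenvalues are 2, 3.
s=3: eigenvector (-3, -2).
s=2: eigenvector (1, 1).
P = [[-3, 1], [-2, 1]], D = diag(3, 2), P⁻¹ = [[-1, 1], [-2, 3]].
T⁶ = P·diag(729, 64)·P⁻¹ = [[2059, -1995], [1330, -1266]].
The requested entry is 2059.

2059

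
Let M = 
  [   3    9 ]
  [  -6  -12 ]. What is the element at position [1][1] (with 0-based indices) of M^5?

-22842

Characteristic polynomial: λ^2 + 9λ + 18 = (λ + 3)(λ + 6), so the eigenvalues are -6, -3.
λ=-3: eigenvector (3, -2).
λ=-6: eigenvector (-1, 1).
P = [[3, -1], [-2, 1]], D = diag(-3, -6), P⁻¹ = [[1, 1], [2, 3]].
M⁵ = P·diag(-243, -7776)·P⁻¹ = [[14823, 22599], [-15066, -22842]].
The requested entry is -22842.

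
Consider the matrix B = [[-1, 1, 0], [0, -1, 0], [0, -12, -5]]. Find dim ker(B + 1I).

1

B + 1I = [[0, 1, 0], [0, 0, 0], [0, -12, -4]].
This matrix has rank 2, so its null space has dimension 3 − 2 = 1.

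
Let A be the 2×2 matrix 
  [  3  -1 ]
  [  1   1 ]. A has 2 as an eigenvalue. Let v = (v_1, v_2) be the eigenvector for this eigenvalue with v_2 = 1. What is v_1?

A − 2I = [[1, -1], [1, -1]].
Solving (A − 2I)v = 0 gives the eigenspace spanned by (1, 1).
With v_2 = 1, v = (1, 1), so v_1 = 1.

1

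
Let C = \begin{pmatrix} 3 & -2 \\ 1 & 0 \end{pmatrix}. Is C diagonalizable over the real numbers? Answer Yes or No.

Characteristic polynomial: p(r) = r^2 - 3r + 2 = (r - 2)(r - 1).
All 2 eigenvalues are distinct, so C is diagonalizable.

Yes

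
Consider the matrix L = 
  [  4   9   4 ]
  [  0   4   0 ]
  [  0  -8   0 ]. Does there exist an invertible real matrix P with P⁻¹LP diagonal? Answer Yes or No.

Characteristic polynomial: p(s) = s^3 - 8s^2 + 16s = s(s - 4)^2.
s = 4 has algebraic multiplicity 2; rank(L − 4I) = 2, so geometric multiplicity = 1.
Geometric multiplicity < algebraic multiplicity, so L is not diagonalizable.

No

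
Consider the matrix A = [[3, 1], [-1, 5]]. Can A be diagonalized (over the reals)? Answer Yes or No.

No

Characteristic polynomial: p(s) = s^2 - 8s + 16 = (s - 4)^2.
s = 4 has algebraic multiplicity 2; rank(A − 4I) = 1, so geometric multiplicity = 1.
Geometric multiplicity < algebraic multiplicity, so A is not diagonalizable.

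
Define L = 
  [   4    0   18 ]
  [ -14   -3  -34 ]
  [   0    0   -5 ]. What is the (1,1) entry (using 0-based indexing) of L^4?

Characteristic polynomial: λ^3 + 4λ^2 - 17λ - 60 = (λ - 4)(λ + 3)(λ + 5), so the eigenvalues are -5, -3, 4.
λ=4: eigenvector (1, -2, 0).
λ=-3: eigenvector (0, 1, 0).
λ=-5: eigenvector (-2, 3, 1).
P = [[1, 0, -2], [-2, 1, 3], [0, 0, 1]], D = diag(4, -3, -5), P⁻¹ = [[1, 0, 2], [2, 1, 1], [0, 0, 1]].
L⁴ = P·diag(256, 81, 625)·P⁻¹ = [[256, 0, -738], [-350, 81, 932], [0, 0, 625]].
The requested entry is 81.

81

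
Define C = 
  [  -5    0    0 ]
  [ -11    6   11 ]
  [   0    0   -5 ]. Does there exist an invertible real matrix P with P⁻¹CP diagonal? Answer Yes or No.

Characteristic polynomial: p(λ) = λ^3 + 4λ^2 - 35λ - 150 = (λ - 6)(λ + 5)^2.
λ = -5 has algebraic multiplicity 2; rank(C + 5I) = 1, so geometric multiplicity = 2.
Every eigenvalue has geometric = algebraic multiplicity, so C is diagonalizable.

Yes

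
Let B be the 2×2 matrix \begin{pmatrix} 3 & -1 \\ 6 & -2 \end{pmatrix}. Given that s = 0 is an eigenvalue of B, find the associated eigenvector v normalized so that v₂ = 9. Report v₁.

B = [[3, -1], [6, -2]].
Solving (B)v = 0 gives the eigenspace spanned by (3, 9).
With v₂ = 9, v = (3, 9), so v₁ = 3.

3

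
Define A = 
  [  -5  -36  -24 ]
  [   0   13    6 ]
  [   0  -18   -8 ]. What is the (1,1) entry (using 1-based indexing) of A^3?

Characteristic polynomial: λ^3 - 21λ + 20 = (λ - 4)(λ - 1)(λ + 5), so the eigenvalues are -5, 1, 4.
λ=-5: eigenvector (1, 0, 0).
λ=1: eigenvector (2, 1, -2).
λ=4: eigenvector (0, 2, -3).
P = [[1, 2, 0], [0, 1, 2], [0, -2, -3]], D = diag(-5, 1, 4), P⁻¹ = [[1, 6, 4], [0, -3, -2], [0, 2, 1]].
A³ = P·diag(-125, 1, 64)·P⁻¹ = [[-125, -756, -504], [0, 253, 126], [0, -378, -188]].
The requested entry is -125.

-125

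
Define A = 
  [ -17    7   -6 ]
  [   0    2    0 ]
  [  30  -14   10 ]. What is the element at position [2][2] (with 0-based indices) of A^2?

Characteristic polynomial: t^3 + 5t^2 - 4t - 20 = (t - 2)(t + 2)(t + 5), so the eigenvalues are -5, -2, 2.
t=-5: eigenvector (1, 0, -2).
t=2: eigenvector (1, 1, -2).
t=-2: eigenvector (-2, 0, 5).
P = [[1, 1, -2], [0, 1, 0], [-2, -2, 5]], D = diag(-5, 2, -2), P⁻¹ = [[5, -1, 2], [0, 1, 0], [2, 0, 1]].
A² = P·diag(25, 4, 4)·P⁻¹ = [[109, -21, 42], [0, 4, 0], [-210, 42, -80]].
The requested entry is -80.

-80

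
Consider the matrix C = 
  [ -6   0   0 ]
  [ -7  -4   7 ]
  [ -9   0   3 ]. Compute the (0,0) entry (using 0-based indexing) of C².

36

Characteristic polynomial: r^3 + 7r^2 - 6r - 72 = (r - 3)(r + 4)(r + 6), so the eigenvalues are -6, -4, 3.
r=-6: eigenvector (1, 0, 1).
r=-4: eigenvector (0, 1, 0).
r=3: eigenvector (0, 1, 1).
P = [[1, 0, 0], [0, 1, 1], [1, 0, 1]], D = diag(-6, -4, 3), P⁻¹ = [[1, 0, 0], [1, 1, -1], [-1, 0, 1]].
C² = P·diag(36, 16, 9)·P⁻¹ = [[36, 0, 0], [7, 16, -7], [27, 0, 9]].
The requested entry is 36.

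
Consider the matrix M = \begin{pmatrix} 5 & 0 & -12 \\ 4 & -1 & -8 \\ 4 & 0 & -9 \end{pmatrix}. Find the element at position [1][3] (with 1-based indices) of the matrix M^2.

Characteristic polynomial: r^3 + 5r^2 + 7r + 3 = (r + 1)^2(r + 3), so the eigenvalues are -3, -1, -1.
r=-3: eigenvector (-3, -2, -2).
r=-1: eigenvector (0, 1, 0).
r=-1: eigenvector (2, 0, 1).
P = [[-3, 0, 2], [-2, 1, 0], [-2, 0, 1]], D = diag(-3, -1, -1), P⁻¹ = [[1, 0, -2], [2, 1, -4], [2, 0, -3]].
M² = P·diag(9, 1, 1)·P⁻¹ = [[-23, 0, 48], [-16, 1, 32], [-16, 0, 33]].
The requested entry is 48.

48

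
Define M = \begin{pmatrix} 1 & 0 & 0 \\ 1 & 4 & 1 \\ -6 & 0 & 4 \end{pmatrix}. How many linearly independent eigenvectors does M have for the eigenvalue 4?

1

M − 4I = [[-3, 0, 0], [1, 0, 1], [-6, 0, 0]].
This matrix has rank 2, so its null space has dimension 3 − 2 = 1.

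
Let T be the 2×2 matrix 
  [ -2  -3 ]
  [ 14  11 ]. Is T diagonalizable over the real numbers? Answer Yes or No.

Yes

Characteristic polynomial: p(r) = r^2 - 9r + 20 = (r - 5)(r - 4).
All 2 eigenvalues are distinct, so T is diagonalizable.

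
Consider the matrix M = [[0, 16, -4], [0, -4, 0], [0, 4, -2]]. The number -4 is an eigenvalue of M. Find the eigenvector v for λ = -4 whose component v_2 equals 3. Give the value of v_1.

-18

M + 4I = [[4, 16, -4], [0, 0, 0], [0, 4, 2]].
Solving (M + 4I)v = 0 gives the eigenspace spanned by (-18, 3, -6).
With v_2 = 3, v = (-18, 3, -6), so v_1 = -18.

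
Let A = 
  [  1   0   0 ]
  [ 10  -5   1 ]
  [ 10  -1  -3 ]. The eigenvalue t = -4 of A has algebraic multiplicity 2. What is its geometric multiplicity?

1

A + 4I = [[5, 0, 0], [10, -1, 1], [10, -1, 1]].
This matrix has rank 2, so its null space has dimension 3 − 2 = 1.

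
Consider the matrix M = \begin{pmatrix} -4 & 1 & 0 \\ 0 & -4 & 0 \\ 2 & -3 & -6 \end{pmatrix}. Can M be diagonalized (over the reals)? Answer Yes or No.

Characteristic polynomial: p(λ) = λ^3 + 14λ^2 + 64λ + 96 = (λ + 4)^2(λ + 6).
λ = -4 has algebraic multiplicity 2; rank(M + 4I) = 2, so geometric multiplicity = 1.
Geometric multiplicity < algebraic multiplicity, so M is not diagonalizable.

No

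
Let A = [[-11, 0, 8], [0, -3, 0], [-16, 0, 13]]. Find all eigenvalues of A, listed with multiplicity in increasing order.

-3, -3, 5

Characteristic polynomial: p(s) = s^3 + s^2 - 21s - 45 = (s - 5)(s + 3)^2.
Roots (with multiplicity): -3, -3, 5.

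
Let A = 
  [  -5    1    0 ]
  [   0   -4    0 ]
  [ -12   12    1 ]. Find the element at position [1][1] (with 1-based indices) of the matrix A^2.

Characteristic polynomial: r^3 + 8r^2 + 11r - 20 = (r - 1)(r + 4)(r + 5), so the eigenvalues are -5, -4, 1.
r=1: eigenvector (0, 0, 1).
r=-4: eigenvector (1, 1, 0).
r=-5: eigenvector (1, 0, 2).
P = [[0, 1, 1], [0, 1, 0], [1, 0, 2]], D = diag(1, -4, -5), P⁻¹ = [[-2, 2, 1], [0, 1, 0], [1, -1, 0]].
A² = P·diag(1, 16, 25)·P⁻¹ = [[25, -9, 0], [0, 16, 0], [48, -48, 1]].
The requested entry is 25.

25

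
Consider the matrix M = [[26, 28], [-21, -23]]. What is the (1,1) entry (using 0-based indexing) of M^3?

-407

Characteristic polynomial: λ^2 - 3λ - 10 = (λ - 5)(λ + 2), so the eigenvalues are -2, 5.
λ=-2: eigenvector (-1, 1).
λ=5: eigenvector (-4, 3).
P = [[-1, -4], [1, 3]], D = diag(-2, 5), P⁻¹ = [[3, 4], [-1, -1]].
M³ = P·diag(-8, 125)·P⁻¹ = [[524, 532], [-399, -407]].
The requested entry is -407.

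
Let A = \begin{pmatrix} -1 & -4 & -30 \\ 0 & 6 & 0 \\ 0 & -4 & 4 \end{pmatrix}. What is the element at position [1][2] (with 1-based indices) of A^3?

956

Characteristic polynomial: r^3 - 9r^2 + 14r + 24 = (r - 6)(r - 4)(r + 1), so the eigenvalues are -1, 4, 6.
r=-1: eigenvector (1, 0, 0).
r=6: eigenvector (8, 1, -2).
r=4: eigenvector (-6, 0, 1).
P = [[1, 8, -6], [0, 1, 0], [0, -2, 1]], D = diag(-1, 6, 4), P⁻¹ = [[1, 4, 6], [0, 1, 0], [0, 2, 1]].
A³ = P·diag(-1, 216, 64)·P⁻¹ = [[-1, 956, -390], [0, 216, 0], [0, -304, 64]].
The requested entry is 956.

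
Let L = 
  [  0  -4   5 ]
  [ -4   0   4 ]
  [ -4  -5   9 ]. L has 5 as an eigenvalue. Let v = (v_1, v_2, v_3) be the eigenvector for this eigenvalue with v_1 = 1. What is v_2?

0

L − 5I = [[-5, -4, 5], [-4, -5, 4], [-4, -5, 4]].
Solving (L − 5I)v = 0 gives the eigenspace spanned by (1, 0, 1).
With v_1 = 1, v = (1, 0, 1), so v_2 = 0.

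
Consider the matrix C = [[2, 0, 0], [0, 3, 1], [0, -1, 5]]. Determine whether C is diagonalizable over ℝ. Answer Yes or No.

No

Characteristic polynomial: p(r) = r^3 - 10r^2 + 32r - 32 = (r - 4)^2(r - 2).
r = 4 has algebraic multiplicity 2; rank(C − 4I) = 2, so geometric multiplicity = 1.
Geometric multiplicity < algebraic multiplicity, so C is not diagonalizable.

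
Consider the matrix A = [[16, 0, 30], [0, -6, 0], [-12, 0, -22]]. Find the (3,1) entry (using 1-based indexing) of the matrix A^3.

-336

Characteristic polynomial: s^3 + 12s^2 + 44s + 48 = (s + 2)(s + 4)(s + 6), so the eigenvalues are -6, -4, -2.
s=-4: eigenvector (-3, 0, 2).
s=-6: eigenvector (0, 1, 0).
s=-2: eigenvector (-5, 0, 3).
P = [[-3, 0, -5], [0, 1, 0], [2, 0, 3]], D = diag(-4, -6, -2), P⁻¹ = [[3, 0, 5], [0, 1, 0], [-2, 0, -3]].
A³ = P·diag(-64, -216, -8)·P⁻¹ = [[496, 0, 840], [0, -216, 0], [-336, 0, -568]].
The requested entry is -336.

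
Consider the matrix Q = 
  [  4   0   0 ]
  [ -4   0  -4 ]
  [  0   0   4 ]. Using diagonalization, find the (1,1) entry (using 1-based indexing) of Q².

16

Characteristic polynomial: λ^3 - 8λ^2 + 16λ = λ(λ - 4)^2, so the eigenvalues are 0, 4, 4.
λ=4: eigenvector (1, 0, -1).
λ=0: eigenvector (0, 1, 0).
λ=4: eigenvector (0, -1, 1).
P = [[1, 0, 0], [0, 1, -1], [-1, 0, 1]], D = diag(4, 0, 4), P⁻¹ = [[1, 0, 0], [1, 1, 1], [1, 0, 1]].
Q² = P·diag(16, 0, 16)·P⁻¹ = [[16, 0, 0], [-16, 0, -16], [0, 0, 16]].
The requested entry is 16.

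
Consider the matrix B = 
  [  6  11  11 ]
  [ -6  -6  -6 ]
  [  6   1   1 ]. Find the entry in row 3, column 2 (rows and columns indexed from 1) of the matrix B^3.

91

Characteristic polynomial: λ^3 - λ^2 - 30λ = λ(λ - 6)(λ + 5), so the eigenvalues are -5, 0, 6.
λ=0: eigenvector (0, -1, 1).
λ=6: eigenvector (1, -1, 1).
λ=-5: eigenvector (1, 0, -1).
P = [[0, 1, 1], [-1, -1, 0], [1, 1, -1]], D = diag(0, 6, -5), P⁻¹ = [[-1, -2, -1], [1, 1, 1], [0, -1, -1]].
B³ = P·diag(0, 216, -125)·P⁻¹ = [[216, 341, 341], [-216, -216, -216], [216, 91, 91]].
The requested entry is 91.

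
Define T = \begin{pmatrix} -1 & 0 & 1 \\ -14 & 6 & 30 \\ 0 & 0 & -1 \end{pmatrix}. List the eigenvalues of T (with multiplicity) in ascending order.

Characteristic polynomial: p(r) = r^3 - 4r^2 - 11r - 6 = (r - 6)(r + 1)^2.
Roots (with multiplicity): -1, -1, 6.

-1, -1, 6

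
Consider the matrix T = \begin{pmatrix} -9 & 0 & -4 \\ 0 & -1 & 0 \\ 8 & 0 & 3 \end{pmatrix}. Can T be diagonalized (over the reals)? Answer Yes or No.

Yes

Characteristic polynomial: p(λ) = λ^3 + 7λ^2 + 11λ + 5 = (λ + 1)^2(λ + 5).
λ = -1 has algebraic multiplicity 2; rank(T + 1I) = 1, so geometric multiplicity = 2.
Every eigenvalue has geometric = algebraic multiplicity, so T is diagonalizable.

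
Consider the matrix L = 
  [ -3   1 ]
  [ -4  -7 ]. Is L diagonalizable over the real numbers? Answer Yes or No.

No

Characteristic polynomial: p(r) = r^2 + 10r + 25 = (r + 5)^2.
r = -5 has algebraic multiplicity 2; rank(L + 5I) = 1, so geometric multiplicity = 1.
Geometric multiplicity < algebraic multiplicity, so L is not diagonalizable.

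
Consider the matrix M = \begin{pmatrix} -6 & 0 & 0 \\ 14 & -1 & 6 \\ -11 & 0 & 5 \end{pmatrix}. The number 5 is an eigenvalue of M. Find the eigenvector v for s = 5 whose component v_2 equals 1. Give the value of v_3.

M − 5I = [[-11, 0, 0], [14, -6, 6], [-11, 0, 0]].
Solving (M − 5I)v = 0 gives the eigenspace spanned by (0, 1, 1).
With v_2 = 1, v = (0, 1, 1), so v_3 = 1.

1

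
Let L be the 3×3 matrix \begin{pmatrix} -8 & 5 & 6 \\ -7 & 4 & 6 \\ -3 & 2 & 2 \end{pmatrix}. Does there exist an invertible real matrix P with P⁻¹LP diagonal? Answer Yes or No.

No

Characteristic polynomial: p(μ) = μ^3 + 2μ^2 + μ = μ(μ + 1)^2.
μ = -1 has algebraic multiplicity 2; rank(L + 1I) = 2, so geometric multiplicity = 1.
Geometric multiplicity < algebraic multiplicity, so L is not diagonalizable.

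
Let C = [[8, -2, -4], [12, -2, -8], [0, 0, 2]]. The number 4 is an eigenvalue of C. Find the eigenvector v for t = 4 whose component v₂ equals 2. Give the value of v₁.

C − 4I = [[4, -2, -4], [12, -6, -8], [0, 0, -2]].
Solving (C − 4I)v = 0 gives the eigenspace spanned by (1, 2, 0).
With v₂ = 2, v = (1, 2, 0), so v₁ = 1.

1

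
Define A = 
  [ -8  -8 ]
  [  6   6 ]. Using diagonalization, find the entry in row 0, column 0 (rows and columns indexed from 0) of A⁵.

-128

Characteristic polynomial: μ^2 + 2μ = μ(μ + 2), so the eigenvalues are -2, 0.
μ=-2: eigenvector (4, -3).
μ=0: eigenvector (-1, 1).
P = [[4, -1], [-3, 1]], D = diag(-2, 0), P⁻¹ = [[1, 1], [3, 4]].
A⁵ = P·diag(-32, 0)·P⁻¹ = [[-128, -128], [96, 96]].
The requested entry is -128.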